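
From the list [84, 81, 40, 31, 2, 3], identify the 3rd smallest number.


Sort ascending: [2, 3, 31, 40, 81, 84]
The 3rd element (1-indexed) is at index 2.
Value = 31
Final answer: 31


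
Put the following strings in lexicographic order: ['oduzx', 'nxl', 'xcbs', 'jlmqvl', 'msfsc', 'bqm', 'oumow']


Compare strings character by character (the first differing letter decides):
  'bqm' < 'jlmqvl' since 'b' < 'j' at position 1
  'jlmqvl' < 'msfsc' since 'j' < 'm' at position 1
  'msfsc' < 'nxl' since 'm' < 'n' at position 1
  'nxl' < 'oduzx' since 'n' < 'o' at position 1
  'oduzx' < 'oumow' since 'd' < 'u' at position 2
  'oumow' < 'xcbs' since 'o' < 'x' at position 1
Chaining these comparisons gives the alphabetical order.
Final answer: ['bqm', 'jlmqvl', 'msfsc', 'nxl', 'oduzx', 'oumow', 'xcbs']


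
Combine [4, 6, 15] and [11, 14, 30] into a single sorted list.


List A: [4, 6, 15]
List B: [11, 14, 30]
Repeatedly compare the front elements and take the smaller:
  4 vs 11 -> take 4
  6 vs 11 -> take 6
  15 vs 11 -> take 11
  15 vs 14 -> take 14
  15 vs 30 -> take 15
  A is exhausted; append the rest of B: [30]
Final answer: [4, 6, 11, 14, 15, 30]


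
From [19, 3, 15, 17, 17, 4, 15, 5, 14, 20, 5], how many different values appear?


List all unique values:
Distinct values: [3, 4, 5, 14, 15, 17, 19, 20]
Count = 8
Final answer: 8


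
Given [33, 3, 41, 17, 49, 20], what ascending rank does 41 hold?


Sort ascending: [3, 17, 20, 33, 41, 49]
Find 41 in the sorted list.
41 is at position 5 (1-indexed).
Final answer: 5


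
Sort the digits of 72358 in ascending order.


The number 72358 has digits: 7, 2, 3, 5, 8
Sorted: 2, 3, 5, 7, 8
Joining the sorted digits gives the result.
Final answer: 23578


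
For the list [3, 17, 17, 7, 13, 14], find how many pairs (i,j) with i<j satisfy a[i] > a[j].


For each element, count the later elements that are smaller than it:
  3 (index 0): smaller elements after it = [] -> 0
  17 (index 1): smaller elements after it = [7, 13, 14] -> 3
  17 (index 2): smaller elements after it = [7, 13, 14] -> 3
  7 (index 3): smaller elements after it = [] -> 0
  13 (index 4): smaller elements after it = [] -> 0
Total inversions = 0 + 3 + 3 + 0 + 0 = 6
Final answer: 6


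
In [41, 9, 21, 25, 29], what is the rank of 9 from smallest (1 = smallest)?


Sort ascending: [9, 21, 25, 29, 41]
Find 9 in the sorted list.
9 is at position 1 (1-indexed).
Final answer: 1


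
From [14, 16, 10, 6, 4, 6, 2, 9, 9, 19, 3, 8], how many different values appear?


List all unique values:
Distinct values: [2, 3, 4, 6, 8, 9, 10, 14, 16, 19]
Count = 10
Final answer: 10


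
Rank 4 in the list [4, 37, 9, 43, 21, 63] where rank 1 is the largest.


Sort descending: [63, 43, 37, 21, 9, 4]
Find 4 in the sorted list.
4 is at position 6.
Final answer: 6


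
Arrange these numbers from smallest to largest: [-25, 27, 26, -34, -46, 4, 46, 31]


Original list: [-25, 27, 26, -34, -46, 4, 46, 31]
Repeatedly take the smallest remaining element:
  Remaining [-25, 27, 26, -34, -46, 4, 46, 31] -> smallest is -46
  Remaining [-25, 27, 26, -34, 4, 46, 31] -> smallest is -34
  Remaining [-25, 27, 26, 4, 46, 31] -> smallest is -25
  Remaining [27, 26, 4, 46, 31] -> smallest is 4
  Remaining [27, 26, 46, 31] -> smallest is 26
  Remaining [27, 46, 31] -> smallest is 27
  Remaining [46, 31] -> smallest is 31
  Remaining [46] -> smallest is 46
Collecting the picks in order gives the sorted list.
Final answer: [-46, -34, -25, 4, 26, 27, 31, 46]


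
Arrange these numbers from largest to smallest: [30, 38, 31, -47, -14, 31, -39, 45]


Original list: [30, 38, 31, -47, -14, 31, -39, 45]
Repeatedly take the largest remaining element:
  Remaining [30, 38, 31, -47, -14, 31, -39, 45] -> largest is 45
  Remaining [30, 38, 31, -47, -14, 31, -39] -> largest is 38
  Remaining [30, 31, -47, -14, 31, -39] -> largest is 31
  Remaining [30, -47, -14, 31, -39] -> largest is 31
  Remaining [30, -47, -14, -39] -> largest is 30
  Remaining [-47, -14, -39] -> largest is -14
  Remaining [-47, -39] -> largest is -39
  Remaining [-47] -> largest is -47
Collecting the picks in order gives the descending list.
Final answer: [45, 38, 31, 31, 30, -14, -39, -47]


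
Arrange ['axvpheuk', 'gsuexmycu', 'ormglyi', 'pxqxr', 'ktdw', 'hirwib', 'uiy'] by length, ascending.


Compute lengths:
  'axvpheuk' has length 8
  'gsuexmycu' has length 9
  'ormglyi' has length 7
  'pxqxr' has length 5
  'ktdw' has length 4
  'hirwib' has length 6
  'uiy' has length 3
Lengths in increasing order: 3 < 4 < 5 < 6 < 7 < 8 < 9
Listing the words in that order gives the answer.
Final answer: ['uiy', 'ktdw', 'pxqxr', 'hirwib', 'ormglyi', 'axvpheuk', 'gsuexmycu']


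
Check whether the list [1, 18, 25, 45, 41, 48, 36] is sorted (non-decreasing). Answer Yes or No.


Check consecutive pairs:
  1 <= 18? True
  18 <= 25? True
  25 <= 45? True
  45 <= 41? False
  41 <= 48? True
  48 <= 36? False
2 consecutive pair(s) are out of order, so the list is not sorted.
Final answer: No


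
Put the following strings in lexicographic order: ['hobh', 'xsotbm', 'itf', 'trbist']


Compare strings character by character (the first differing letter decides):
  'hobh' < 'itf' since 'h' < 'i' at position 1
  'itf' < 'trbist' since 'i' < 't' at position 1
  'trbist' < 'xsotbm' since 't' < 'x' at position 1
Chaining these comparisons gives the alphabetical order.
Final answer: ['hobh', 'itf', 'trbist', 'xsotbm']


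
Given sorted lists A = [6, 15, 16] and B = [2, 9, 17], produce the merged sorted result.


List A: [6, 15, 16]
List B: [2, 9, 17]
Repeatedly compare the front elements and take the smaller:
  6 vs 2 -> take 2
  6 vs 9 -> take 6
  15 vs 9 -> take 9
  15 vs 17 -> take 15
  16 vs 17 -> take 16
  A is exhausted; append the rest of B: [17]
Final answer: [2, 6, 9, 15, 16, 17]


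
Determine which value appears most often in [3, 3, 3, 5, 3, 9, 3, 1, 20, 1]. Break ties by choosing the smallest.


Count the frequency of each value:
  1 appears 2 time(s)
  3 appears 5 time(s)
  5 appears 1 time(s)
  9 appears 1 time(s)
  20 appears 1 time(s)
Maximum frequency is 5.
Only 3 reaches that frequency, so it is the mode.
Final answer: 3


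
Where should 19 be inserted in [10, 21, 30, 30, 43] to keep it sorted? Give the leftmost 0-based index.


List is sorted: [10, 21, 30, 30, 43]
We need the leftmost position where 19 can be inserted, i.e. the first index whose element is >= 19 (or the end of the list if none is).
Binary search with low=0, high=5 (0-based indices):
  low=0, high=5, mid=2: a[2]=30 >= 19, so high = 2
  low=0, high=2, mid=1: a[1]=21 >= 19, so high = 1
  low=0, high=1, mid=0: a[0]=10 < 19, so low = 1
Now low = high = 1, so the insertion index is 1.
Final answer: 1


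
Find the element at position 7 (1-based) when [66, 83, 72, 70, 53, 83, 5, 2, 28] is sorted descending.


Sort descending: [83, 83, 72, 70, 66, 53, 28, 5, 2]
The 7th element (1-indexed) is at index 6.
Value = 28
Final answer: 28


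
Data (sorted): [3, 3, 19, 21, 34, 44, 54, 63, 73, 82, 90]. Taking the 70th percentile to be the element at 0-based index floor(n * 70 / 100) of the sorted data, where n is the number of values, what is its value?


The dataset has n = 11 elements.
Index = floor(11 * 70 / 100) = floor(770 / 100) = floor(7.7) = 7
Counting from index 0 in the sorted data, the element at index 7 is 63.
Final answer: 63


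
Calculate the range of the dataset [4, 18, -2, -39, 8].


Maximum value: 18
Minimum value: -39
Range = 18 - (-39) = 57
Final answer: 57


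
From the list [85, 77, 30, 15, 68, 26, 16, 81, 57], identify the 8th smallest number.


Sort ascending: [15, 16, 26, 30, 57, 68, 77, 81, 85]
The 8th element (1-indexed) is at index 7.
Value = 81
Final answer: 81


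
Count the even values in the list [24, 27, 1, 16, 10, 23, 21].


Check each element:
  24 is even
  27 is odd
  1 is odd
  16 is even
  10 is even
  23 is odd
  21 is odd
Evens: [24, 16, 10]
Count of evens = 3
Final answer: 3


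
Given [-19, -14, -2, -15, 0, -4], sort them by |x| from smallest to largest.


Compute absolute values:
  |-19| = 19
  |-14| = 14
  |-2| = 2
  |-15| = 15
  |0| = 0
  |-4| = 4
Absolute values in increasing order: 0 < 2 < 4 < 14 < 15 < 19
Listing the original numbers in that order gives the answer.
Final answer: [0, -2, -4, -14, -15, -19]


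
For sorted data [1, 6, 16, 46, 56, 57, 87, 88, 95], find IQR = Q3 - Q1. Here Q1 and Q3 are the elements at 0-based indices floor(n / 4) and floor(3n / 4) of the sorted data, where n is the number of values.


The data has n = 9 elements.
Q1 index = floor(9 / 4) = floor(2.25) = 2; Q3 index = floor(3 * 9 / 4) = floor(6.75) = 6
Q1 = element at index 2 = 16
Q3 = element at index 6 = 87
IQR = 87 - 16 = 71
Final answer: 71


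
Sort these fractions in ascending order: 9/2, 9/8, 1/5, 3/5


Convert to decimal for comparison:
  9/2 = 4.5
  9/8 = 1.125
  1/5 = 0.2
  3/5 = 0.6
Decimals in increasing order: 0.2 < 0.6 < 1.125 < 4.5
Writing each back as its fraction gives the sorted order.
Final answer: 1/5, 3/5, 9/8, 9/2


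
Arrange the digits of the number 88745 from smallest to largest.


The number 88745 has digits: 8, 8, 7, 4, 5
Sorted: 4, 5, 7, 8, 8
Joining the sorted digits gives the result.
Final answer: 45788


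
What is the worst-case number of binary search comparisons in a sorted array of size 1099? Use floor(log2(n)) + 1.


Binary search halves the search space each step.
Maximum comparisons = floor(log2(1099)) + 1
log2(1099) = 10.102
floor(log2(1099)) = 10, so 10 + 1 = 11
Final answer: 11


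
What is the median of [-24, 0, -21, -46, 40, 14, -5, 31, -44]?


First, sort the list: [-46, -44, -24, -21, -5, 0, 14, 31, 40]
The list has 9 elements (odd count).
The middle index is 4 (0-based), and the element there is -5.
Final answer: -5


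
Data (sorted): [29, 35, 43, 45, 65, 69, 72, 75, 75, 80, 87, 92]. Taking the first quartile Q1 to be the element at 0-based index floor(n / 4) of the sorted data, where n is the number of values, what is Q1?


The list has n = 12 elements.
Q1 index = floor(12 / 4) = floor(3) = 3
Counting from index 0 in the sorted data, the element at index 3 is 45.
Final answer: 45


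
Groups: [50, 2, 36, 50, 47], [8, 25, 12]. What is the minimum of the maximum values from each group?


Find max of each group:
  Group 1: [50, 2, 36, 50, 47] -> max = 50
  Group 2: [8, 25, 12] -> max = 25
Maxes: [50, 25]
Minimum of maxes = 25
Final answer: 25


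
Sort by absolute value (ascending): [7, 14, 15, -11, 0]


Compute absolute values:
  |7| = 7
  |14| = 14
  |15| = 15
  |-11| = 11
  |0| = 0
Absolute values in increasing order: 0 < 7 < 11 < 14 < 15
Listing the original numbers in that order gives the answer.
Final answer: [0, 7, -11, 14, 15]


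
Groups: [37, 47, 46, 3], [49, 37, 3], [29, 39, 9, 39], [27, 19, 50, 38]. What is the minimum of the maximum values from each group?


Find max of each group:
  Group 1: [37, 47, 46, 3] -> max = 47
  Group 2: [49, 37, 3] -> max = 49
  Group 3: [29, 39, 9, 39] -> max = 39
  Group 4: [27, 19, 50, 38] -> max = 50
Maxes: [47, 49, 39, 50]
Minimum of maxes = 39
Final answer: 39


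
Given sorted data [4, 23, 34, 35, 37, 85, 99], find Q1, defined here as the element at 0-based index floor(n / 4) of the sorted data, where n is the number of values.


The list has n = 7 elements.
Q1 index = floor(7 / 4) = floor(1.75) = 1
Counting from index 0 in the sorted data, the element at index 1 is 23.
Final answer: 23


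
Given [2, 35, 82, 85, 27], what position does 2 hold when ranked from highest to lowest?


Sort descending: [85, 82, 35, 27, 2]
Find 2 in the sorted list.
2 is at position 5.
Final answer: 5


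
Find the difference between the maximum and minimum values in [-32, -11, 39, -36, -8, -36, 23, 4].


Maximum value: 39
Minimum value: -36
Range = 39 - (-36) = 75
Final answer: 75


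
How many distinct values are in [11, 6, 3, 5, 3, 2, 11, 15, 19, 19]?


List all unique values:
Distinct values: [2, 3, 5, 6, 11, 15, 19]
Count = 7
Final answer: 7


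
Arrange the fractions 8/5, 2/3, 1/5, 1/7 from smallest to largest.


Convert to decimal for comparison:
  8/5 = 1.6
  2/3 = 0.6667
  1/5 = 0.2
  1/7 = 0.1429
Decimals in increasing order: 0.1429 < 0.2 < 0.6667 < 1.6
Writing each back as its fraction gives the sorted order.
Final answer: 1/7, 1/5, 2/3, 8/5


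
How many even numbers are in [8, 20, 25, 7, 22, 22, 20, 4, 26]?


Check each element:
  8 is even
  20 is even
  25 is odd
  7 is odd
  22 is even
  22 is even
  20 is even
  4 is even
  26 is even
Evens: [8, 20, 22, 22, 20, 4, 26]
Count of evens = 7
Final answer: 7


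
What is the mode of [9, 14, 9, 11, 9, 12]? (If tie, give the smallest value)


Count the frequency of each value:
  9 appears 3 time(s)
  11 appears 1 time(s)
  12 appears 1 time(s)
  14 appears 1 time(s)
Maximum frequency is 3.
Only 9 reaches that frequency, so it is the mode.
Final answer: 9


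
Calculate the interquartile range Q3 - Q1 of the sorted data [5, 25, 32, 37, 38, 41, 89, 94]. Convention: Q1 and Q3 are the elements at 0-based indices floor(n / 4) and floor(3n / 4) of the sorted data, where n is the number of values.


The data has n = 8 elements.
Q1 index = floor(8 / 4) = floor(2) = 2; Q3 index = floor(3 * 8 / 4) = floor(6) = 6
Q1 = element at index 2 = 32
Q3 = element at index 6 = 89
IQR = 89 - 32 = 57
Final answer: 57


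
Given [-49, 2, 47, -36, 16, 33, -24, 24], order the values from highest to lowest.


Original list: [-49, 2, 47, -36, 16, 33, -24, 24]
Repeatedly take the largest remaining element:
  Remaining [-49, 2, 47, -36, 16, 33, -24, 24] -> largest is 47
  Remaining [-49, 2, -36, 16, 33, -24, 24] -> largest is 33
  Remaining [-49, 2, -36, 16, -24, 24] -> largest is 24
  Remaining [-49, 2, -36, 16, -24] -> largest is 16
  Remaining [-49, 2, -36, -24] -> largest is 2
  Remaining [-49, -36, -24] -> largest is -24
  Remaining [-49, -36] -> largest is -36
  Remaining [-49] -> largest is -49
Collecting the picks in order gives the descending list.
Final answer: [47, 33, 24, 16, 2, -24, -36, -49]


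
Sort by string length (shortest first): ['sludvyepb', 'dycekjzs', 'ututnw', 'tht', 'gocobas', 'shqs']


Compute lengths:
  'sludvyepb' has length 9
  'dycekjzs' has length 8
  'ututnw' has length 6
  'tht' has length 3
  'gocobas' has length 7
  'shqs' has length 4
Lengths in increasing order: 3 < 4 < 6 < 7 < 8 < 9
Listing the words in that order gives the answer.
Final answer: ['tht', 'shqs', 'ututnw', 'gocobas', 'dycekjzs', 'sludvyepb']


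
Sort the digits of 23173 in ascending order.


The number 23173 has digits: 2, 3, 1, 7, 3
Sorted: 1, 2, 3, 3, 7
Joining the sorted digits gives the result.
Final answer: 12337


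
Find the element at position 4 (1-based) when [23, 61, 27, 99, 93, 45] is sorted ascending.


Sort ascending: [23, 27, 45, 61, 93, 99]
The 4th element (1-indexed) is at index 3.
Value = 61
Final answer: 61


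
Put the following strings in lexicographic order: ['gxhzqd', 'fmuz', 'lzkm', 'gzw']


Compare strings character by character (the first differing letter decides):
  'fmuz' < 'gxhzqd' since 'f' < 'g' at position 1
  'gxhzqd' < 'gzw' since 'x' < 'z' at position 2
  'gzw' < 'lzkm' since 'g' < 'l' at position 1
Chaining these comparisons gives the alphabetical order.
Final answer: ['fmuz', 'gxhzqd', 'gzw', 'lzkm']


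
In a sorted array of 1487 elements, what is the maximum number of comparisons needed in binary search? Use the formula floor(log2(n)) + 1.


Binary search halves the search space each step.
Maximum comparisons = floor(log2(1487)) + 1
log2(1487) = 10.5382
floor(log2(1487)) = 10, so 10 + 1 = 11
Final answer: 11


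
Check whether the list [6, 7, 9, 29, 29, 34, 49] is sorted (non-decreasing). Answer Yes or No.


Check consecutive pairs:
  6 <= 7? True
  7 <= 9? True
  9 <= 29? True
  29 <= 29? True
  29 <= 34? True
  34 <= 49? True
Every consecutive pair is in order, so the list is non-decreasing.
Final answer: Yes


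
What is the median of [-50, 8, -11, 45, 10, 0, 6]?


First, sort the list: [-50, -11, 0, 6, 8, 10, 45]
The list has 7 elements (odd count).
The middle index is 3 (0-based), and the element there is 6.
Final answer: 6


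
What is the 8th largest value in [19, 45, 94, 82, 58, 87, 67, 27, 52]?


Sort descending: [94, 87, 82, 67, 58, 52, 45, 27, 19]
The 8th element (1-indexed) is at index 7.
Value = 27
Final answer: 27


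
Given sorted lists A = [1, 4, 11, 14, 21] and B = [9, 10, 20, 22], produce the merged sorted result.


List A: [1, 4, 11, 14, 21]
List B: [9, 10, 20, 22]
Repeatedly compare the front elements and take the smaller:
  1 vs 9 -> take 1
  4 vs 9 -> take 4
  11 vs 9 -> take 9
  11 vs 10 -> take 10
  11 vs 20 -> take 11
  14 vs 20 -> take 14
  21 vs 20 -> take 20
  21 vs 22 -> take 21
  A is exhausted; append the rest of B: [22]
Final answer: [1, 4, 9, 10, 11, 14, 20, 21, 22]


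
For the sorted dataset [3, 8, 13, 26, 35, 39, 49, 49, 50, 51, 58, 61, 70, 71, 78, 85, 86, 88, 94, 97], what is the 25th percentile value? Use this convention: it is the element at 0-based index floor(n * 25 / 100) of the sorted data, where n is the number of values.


The dataset has n = 20 elements.
Index = floor(20 * 25 / 100) = floor(500 / 100) = floor(5) = 5
Counting from index 0 in the sorted data, the element at index 5 is 39.
Final answer: 39


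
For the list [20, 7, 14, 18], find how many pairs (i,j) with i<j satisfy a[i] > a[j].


For each element, count the later elements that are smaller than it:
  20 (index 0): smaller elements after it = [7, 14, 18] -> 3
  7 (index 1): smaller elements after it = [] -> 0
  14 (index 2): smaller elements after it = [] -> 0
Total inversions = 3 + 0 + 0 = 3
Final answer: 3


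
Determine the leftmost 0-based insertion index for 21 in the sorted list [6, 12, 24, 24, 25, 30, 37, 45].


List is sorted: [6, 12, 24, 24, 25, 30, 37, 45]
We need the leftmost position where 21 can be inserted, i.e. the first index whose element is >= 21 (or the end of the list if none is).
Binary search with low=0, high=8 (0-based indices):
  low=0, high=8, mid=4: a[4]=25 >= 21, so high = 4
  low=0, high=4, mid=2: a[2]=24 >= 21, so high = 2
  low=0, high=2, mid=1: a[1]=12 < 21, so low = 2
Now low = high = 2, so the insertion index is 2.
Final answer: 2


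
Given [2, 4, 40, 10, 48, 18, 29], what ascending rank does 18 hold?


Sort ascending: [2, 4, 10, 18, 29, 40, 48]
Find 18 in the sorted list.
18 is at position 4 (1-indexed).
Final answer: 4


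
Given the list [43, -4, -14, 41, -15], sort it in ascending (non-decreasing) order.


Original list: [43, -4, -14, 41, -15]
Repeatedly take the smallest remaining element:
  Remaining [43, -4, -14, 41, -15] -> smallest is -15
  Remaining [43, -4, -14, 41] -> smallest is -14
  Remaining [43, -4, 41] -> smallest is -4
  Remaining [43, 41] -> smallest is 41
  Remaining [43] -> smallest is 43
Collecting the picks in order gives the sorted list.
Final answer: [-15, -14, -4, 41, 43]


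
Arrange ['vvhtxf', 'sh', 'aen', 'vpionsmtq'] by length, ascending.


Compute lengths:
  'vvhtxf' has length 6
  'sh' has length 2
  'aen' has length 3
  'vpionsmtq' has length 9
Lengths in increasing order: 2 < 3 < 6 < 9
Listing the words in that order gives the answer.
Final answer: ['sh', 'aen', 'vvhtxf', 'vpionsmtq']


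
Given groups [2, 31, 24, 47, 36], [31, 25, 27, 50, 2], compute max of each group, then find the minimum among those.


Find max of each group:
  Group 1: [2, 31, 24, 47, 36] -> max = 47
  Group 2: [31, 25, 27, 50, 2] -> max = 50
Maxes: [47, 50]
Minimum of maxes = 47
Final answer: 47


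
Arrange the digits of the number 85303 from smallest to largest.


The number 85303 has digits: 8, 5, 3, 0, 3
Sorted: 0, 3, 3, 5, 8
Joining the sorted digits gives the result.
Final answer: 03358


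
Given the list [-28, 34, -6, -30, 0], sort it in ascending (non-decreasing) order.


Original list: [-28, 34, -6, -30, 0]
Repeatedly take the smallest remaining element:
  Remaining [-28, 34, -6, -30, 0] -> smallest is -30
  Remaining [-28, 34, -6, 0] -> smallest is -28
  Remaining [34, -6, 0] -> smallest is -6
  Remaining [34, 0] -> smallest is 0
  Remaining [34] -> smallest is 34
Collecting the picks in order gives the sorted list.
Final answer: [-30, -28, -6, 0, 34]


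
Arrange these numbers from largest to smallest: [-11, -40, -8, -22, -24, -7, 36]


Original list: [-11, -40, -8, -22, -24, -7, 36]
Repeatedly take the largest remaining element:
  Remaining [-11, -40, -8, -22, -24, -7, 36] -> largest is 36
  Remaining [-11, -40, -8, -22, -24, -7] -> largest is -7
  Remaining [-11, -40, -8, -22, -24] -> largest is -8
  Remaining [-11, -40, -22, -24] -> largest is -11
  Remaining [-40, -22, -24] -> largest is -22
  Remaining [-40, -24] -> largest is -24
  Remaining [-40] -> largest is -40
Collecting the picks in order gives the descending list.
Final answer: [36, -7, -8, -11, -22, -24, -40]


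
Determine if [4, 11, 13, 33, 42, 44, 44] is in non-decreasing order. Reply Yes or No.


Check consecutive pairs:
  4 <= 11? True
  11 <= 13? True
  13 <= 33? True
  33 <= 42? True
  42 <= 44? True
  44 <= 44? True
Every consecutive pair is in order, so the list is non-decreasing.
Final answer: Yes


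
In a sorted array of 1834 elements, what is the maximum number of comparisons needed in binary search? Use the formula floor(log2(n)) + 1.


Binary search halves the search space each step.
Maximum comparisons = floor(log2(1834)) + 1
log2(1834) = 10.8408
floor(log2(1834)) = 10, so 10 + 1 = 11
Final answer: 11


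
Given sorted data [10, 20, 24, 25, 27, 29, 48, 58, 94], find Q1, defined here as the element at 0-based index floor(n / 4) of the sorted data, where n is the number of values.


The list has n = 9 elements.
Q1 index = floor(9 / 4) = floor(2.25) = 2
Counting from index 0 in the sorted data, the element at index 2 is 24.
Final answer: 24


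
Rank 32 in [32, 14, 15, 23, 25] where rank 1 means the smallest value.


Sort ascending: [14, 15, 23, 25, 32]
Find 32 in the sorted list.
32 is at position 5 (1-indexed).
Final answer: 5


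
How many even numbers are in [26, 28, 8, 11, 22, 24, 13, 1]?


Check each element:
  26 is even
  28 is even
  8 is even
  11 is odd
  22 is even
  24 is even
  13 is odd
  1 is odd
Evens: [26, 28, 8, 22, 24]
Count of evens = 5
Final answer: 5


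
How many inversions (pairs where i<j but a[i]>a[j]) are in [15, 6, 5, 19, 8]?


For each element, count the later elements that are smaller than it:
  15 (index 0): smaller elements after it = [6, 5, 8] -> 3
  6 (index 1): smaller elements after it = [5] -> 1
  5 (index 2): smaller elements after it = [] -> 0
  19 (index 3): smaller elements after it = [8] -> 1
Total inversions = 3 + 1 + 0 + 1 = 5
Final answer: 5


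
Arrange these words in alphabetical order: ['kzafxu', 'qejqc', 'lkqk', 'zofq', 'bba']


Compare strings character by character (the first differing letter decides):
  'bba' < 'kzafxu' since 'b' < 'k' at position 1
  'kzafxu' < 'lkqk' since 'k' < 'l' at position 1
  'lkqk' < 'qejqc' since 'l' < 'q' at position 1
  'qejqc' < 'zofq' since 'q' < 'z' at position 1
Chaining these comparisons gives the alphabetical order.
Final answer: ['bba', 'kzafxu', 'lkqk', 'qejqc', 'zofq']


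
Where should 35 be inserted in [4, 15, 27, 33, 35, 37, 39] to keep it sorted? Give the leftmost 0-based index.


List is sorted: [4, 15, 27, 33, 35, 37, 39]
We need the leftmost position where 35 can be inserted, i.e. the first index whose element is >= 35 (or the end of the list if none is).
Binary search with low=0, high=7 (0-based indices):
  low=0, high=7, mid=3: a[3]=33 < 35, so low = 4
  low=4, high=7, mid=5: a[5]=37 >= 35, so high = 5
  low=4, high=5, mid=4: a[4]=35 >= 35, so high = 4
Now low = high = 4, so the insertion index is 4.
Final answer: 4


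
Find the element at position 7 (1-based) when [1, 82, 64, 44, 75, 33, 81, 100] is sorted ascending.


Sort ascending: [1, 33, 44, 64, 75, 81, 82, 100]
The 7th element (1-indexed) is at index 6.
Value = 82
Final answer: 82


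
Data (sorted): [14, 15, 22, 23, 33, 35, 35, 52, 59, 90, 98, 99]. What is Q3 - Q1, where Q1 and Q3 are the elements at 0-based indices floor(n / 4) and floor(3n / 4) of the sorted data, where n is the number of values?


The data has n = 12 elements.
Q1 index = floor(12 / 4) = floor(3) = 3; Q3 index = floor(3 * 12 / 4) = floor(9) = 9
Q1 = element at index 3 = 23
Q3 = element at index 9 = 90
IQR = 90 - 23 = 67
Final answer: 67


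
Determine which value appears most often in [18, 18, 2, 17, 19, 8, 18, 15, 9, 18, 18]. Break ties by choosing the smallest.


Count the frequency of each value:
  2 appears 1 time(s)
  8 appears 1 time(s)
  9 appears 1 time(s)
  15 appears 1 time(s)
  17 appears 1 time(s)
  18 appears 5 time(s)
  19 appears 1 time(s)
Maximum frequency is 5.
Only 18 reaches that frequency, so it is the mode.
Final answer: 18


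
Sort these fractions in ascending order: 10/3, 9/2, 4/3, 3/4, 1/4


Convert to decimal for comparison:
  10/3 = 3.3333
  9/2 = 4.5
  4/3 = 1.3333
  3/4 = 0.75
  1/4 = 0.25
Decimals in increasing order: 0.25 < 0.75 < 1.3333 < 3.3333 < 4.5
Writing each back as its fraction gives the sorted order.
Final answer: 1/4, 3/4, 4/3, 10/3, 9/2


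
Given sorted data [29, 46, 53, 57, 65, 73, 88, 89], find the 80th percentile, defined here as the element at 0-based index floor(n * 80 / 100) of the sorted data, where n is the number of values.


The dataset has n = 8 elements.
Index = floor(8 * 80 / 100) = floor(640 / 100) = floor(6.4) = 6
Counting from index 0 in the sorted data, the element at index 6 is 88.
Final answer: 88


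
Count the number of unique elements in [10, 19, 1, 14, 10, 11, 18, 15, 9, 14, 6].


List all unique values:
Distinct values: [1, 6, 9, 10, 11, 14, 15, 18, 19]
Count = 9
Final answer: 9


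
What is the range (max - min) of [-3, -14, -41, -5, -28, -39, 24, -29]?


Maximum value: 24
Minimum value: -41
Range = 24 - (-41) = 65
Final answer: 65


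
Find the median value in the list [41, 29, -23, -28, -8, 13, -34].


First, sort the list: [-34, -28, -23, -8, 13, 29, 41]
The list has 7 elements (odd count).
The middle index is 3 (0-based), and the element there is -8.
Final answer: -8


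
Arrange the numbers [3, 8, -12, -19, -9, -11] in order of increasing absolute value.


Compute absolute values:
  |3| = 3
  |8| = 8
  |-12| = 12
  |-19| = 19
  |-9| = 9
  |-11| = 11
Absolute values in increasing order: 3 < 8 < 9 < 11 < 12 < 19
Listing the original numbers in that order gives the answer.
Final answer: [3, 8, -9, -11, -12, -19]


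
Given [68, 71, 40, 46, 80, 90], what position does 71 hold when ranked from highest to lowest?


Sort descending: [90, 80, 71, 68, 46, 40]
Find 71 in the sorted list.
71 is at position 3.
Final answer: 3


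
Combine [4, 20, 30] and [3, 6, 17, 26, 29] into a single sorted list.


List A: [4, 20, 30]
List B: [3, 6, 17, 26, 29]
Repeatedly compare the front elements and take the smaller:
  4 vs 3 -> take 3
  4 vs 6 -> take 4
  20 vs 6 -> take 6
  20 vs 17 -> take 17
  20 vs 26 -> take 20
  30 vs 26 -> take 26
  30 vs 29 -> take 29
  B is exhausted; append the rest of A: [30]
Final answer: [3, 4, 6, 17, 20, 26, 29, 30]


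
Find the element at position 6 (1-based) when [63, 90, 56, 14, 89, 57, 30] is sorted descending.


Sort descending: [90, 89, 63, 57, 56, 30, 14]
The 6th element (1-indexed) is at index 5.
Value = 30
Final answer: 30


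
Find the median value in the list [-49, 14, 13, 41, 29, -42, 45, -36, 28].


First, sort the list: [-49, -42, -36, 13, 14, 28, 29, 41, 45]
The list has 9 elements (odd count).
The middle index is 4 (0-based), and the element there is 14.
Final answer: 14


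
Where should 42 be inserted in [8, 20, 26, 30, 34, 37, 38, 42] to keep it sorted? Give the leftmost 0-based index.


List is sorted: [8, 20, 26, 30, 34, 37, 38, 42]
We need the leftmost position where 42 can be inserted, i.e. the first index whose element is >= 42 (or the end of the list if none is).
Binary search with low=0, high=8 (0-based indices):
  low=0, high=8, mid=4: a[4]=34 < 42, so low = 5
  low=5, high=8, mid=6: a[6]=38 < 42, so low = 7
  low=7, high=8, mid=7: a[7]=42 >= 42, so high = 7
Now low = high = 7, so the insertion index is 7.
Final answer: 7


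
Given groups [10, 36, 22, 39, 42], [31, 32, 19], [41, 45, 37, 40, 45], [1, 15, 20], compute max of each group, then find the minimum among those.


Find max of each group:
  Group 1: [10, 36, 22, 39, 42] -> max = 42
  Group 2: [31, 32, 19] -> max = 32
  Group 3: [41, 45, 37, 40, 45] -> max = 45
  Group 4: [1, 15, 20] -> max = 20
Maxes: [42, 32, 45, 20]
Minimum of maxes = 20
Final answer: 20


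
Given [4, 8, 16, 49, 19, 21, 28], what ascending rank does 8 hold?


Sort ascending: [4, 8, 16, 19, 21, 28, 49]
Find 8 in the sorted list.
8 is at position 2 (1-indexed).
Final answer: 2


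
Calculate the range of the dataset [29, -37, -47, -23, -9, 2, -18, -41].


Maximum value: 29
Minimum value: -47
Range = 29 - (-47) = 76
Final answer: 76


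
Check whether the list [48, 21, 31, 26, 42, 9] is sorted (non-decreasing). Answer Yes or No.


Check consecutive pairs:
  48 <= 21? False
  21 <= 31? True
  31 <= 26? False
  26 <= 42? True
  42 <= 9? False
3 consecutive pair(s) are out of order, so the list is not sorted.
Final answer: No


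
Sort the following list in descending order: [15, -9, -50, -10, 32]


Original list: [15, -9, -50, -10, 32]
Repeatedly take the largest remaining element:
  Remaining [15, -9, -50, -10, 32] -> largest is 32
  Remaining [15, -9, -50, -10] -> largest is 15
  Remaining [-9, -50, -10] -> largest is -9
  Remaining [-50, -10] -> largest is -10
  Remaining [-50] -> largest is -50
Collecting the picks in order gives the descending list.
Final answer: [32, 15, -9, -10, -50]


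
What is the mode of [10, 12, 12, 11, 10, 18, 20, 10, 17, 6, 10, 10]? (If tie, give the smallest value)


Count the frequency of each value:
  6 appears 1 time(s)
  10 appears 5 time(s)
  11 appears 1 time(s)
  12 appears 2 time(s)
  17 appears 1 time(s)
  18 appears 1 time(s)
  20 appears 1 time(s)
Maximum frequency is 5.
Only 10 reaches that frequency, so it is the mode.
Final answer: 10


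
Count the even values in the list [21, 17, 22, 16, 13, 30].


Check each element:
  21 is odd
  17 is odd
  22 is even
  16 is even
  13 is odd
  30 is even
Evens: [22, 16, 30]
Count of evens = 3
Final answer: 3


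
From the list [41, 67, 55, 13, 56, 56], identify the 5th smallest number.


Sort ascending: [13, 41, 55, 56, 56, 67]
The 5th element (1-indexed) is at index 4.
Value = 56
Final answer: 56


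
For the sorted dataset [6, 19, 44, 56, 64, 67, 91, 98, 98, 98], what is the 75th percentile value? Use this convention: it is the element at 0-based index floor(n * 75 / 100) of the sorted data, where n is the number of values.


The dataset has n = 10 elements.
Index = floor(10 * 75 / 100) = floor(750 / 100) = floor(7.5) = 7
Counting from index 0 in the sorted data, the element at index 7 is 98.
Final answer: 98


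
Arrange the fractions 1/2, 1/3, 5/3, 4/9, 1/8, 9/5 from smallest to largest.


Convert to decimal for comparison:
  1/2 = 0.5
  1/3 = 0.3333
  5/3 = 1.6667
  4/9 = 0.4444
  1/8 = 0.125
  9/5 = 1.8
Decimals in increasing order: 0.125 < 0.3333 < 0.4444 < 0.5 < 1.6667 < 1.8
Writing each back as its fraction gives the sorted order.
Final answer: 1/8, 1/3, 4/9, 1/2, 5/3, 9/5


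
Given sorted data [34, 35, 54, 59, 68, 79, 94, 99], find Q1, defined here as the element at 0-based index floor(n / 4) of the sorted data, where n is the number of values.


The list has n = 8 elements.
Q1 index = floor(8 / 4) = floor(2) = 2
Counting from index 0 in the sorted data, the element at index 2 is 54.
Final answer: 54


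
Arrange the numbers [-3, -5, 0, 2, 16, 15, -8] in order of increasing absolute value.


Compute absolute values:
  |-3| = 3
  |-5| = 5
  |0| = 0
  |2| = 2
  |16| = 16
  |15| = 15
  |-8| = 8
Absolute values in increasing order: 0 < 2 < 3 < 5 < 8 < 15 < 16
Listing the original numbers in that order gives the answer.
Final answer: [0, 2, -3, -5, -8, 15, 16]


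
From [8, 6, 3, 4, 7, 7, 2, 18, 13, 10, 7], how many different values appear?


List all unique values:
Distinct values: [2, 3, 4, 6, 7, 8, 10, 13, 18]
Count = 9
Final answer: 9


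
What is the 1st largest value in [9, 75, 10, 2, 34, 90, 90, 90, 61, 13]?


Sort descending: [90, 90, 90, 75, 61, 34, 13, 10, 9, 2]
The 1st element (1-indexed) is at index 0.
Value = 90
Final answer: 90


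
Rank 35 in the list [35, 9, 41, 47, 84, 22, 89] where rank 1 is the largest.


Sort descending: [89, 84, 47, 41, 35, 22, 9]
Find 35 in the sorted list.
35 is at position 5.
Final answer: 5


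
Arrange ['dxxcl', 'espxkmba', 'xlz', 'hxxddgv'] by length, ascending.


Compute lengths:
  'dxxcl' has length 5
  'espxkmba' has length 8
  'xlz' has length 3
  'hxxddgv' has length 7
Lengths in increasing order: 3 < 5 < 7 < 8
Listing the words in that order gives the answer.
Final answer: ['xlz', 'dxxcl', 'hxxddgv', 'espxkmba']


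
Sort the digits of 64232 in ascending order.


The number 64232 has digits: 6, 4, 2, 3, 2
Sorted: 2, 2, 3, 4, 6
Joining the sorted digits gives the result.
Final answer: 22346


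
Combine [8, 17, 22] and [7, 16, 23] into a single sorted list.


List A: [8, 17, 22]
List B: [7, 16, 23]
Repeatedly compare the front elements and take the smaller:
  8 vs 7 -> take 7
  8 vs 16 -> take 8
  17 vs 16 -> take 16
  17 vs 23 -> take 17
  22 vs 23 -> take 22
  A is exhausted; append the rest of B: [23]
Final answer: [7, 8, 16, 17, 22, 23]


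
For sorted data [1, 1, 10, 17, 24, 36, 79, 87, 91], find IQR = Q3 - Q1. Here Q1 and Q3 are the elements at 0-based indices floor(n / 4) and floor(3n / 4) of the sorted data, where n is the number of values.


The data has n = 9 elements.
Q1 index = floor(9 / 4) = floor(2.25) = 2; Q3 index = floor(3 * 9 / 4) = floor(6.75) = 6
Q1 = element at index 2 = 10
Q3 = element at index 6 = 79
IQR = 79 - 10 = 69
Final answer: 69


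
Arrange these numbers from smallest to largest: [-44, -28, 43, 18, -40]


Original list: [-44, -28, 43, 18, -40]
Repeatedly take the smallest remaining element:
  Remaining [-44, -28, 43, 18, -40] -> smallest is -44
  Remaining [-28, 43, 18, -40] -> smallest is -40
  Remaining [-28, 43, 18] -> smallest is -28
  Remaining [43, 18] -> smallest is 18
  Remaining [43] -> smallest is 43
Collecting the picks in order gives the sorted list.
Final answer: [-44, -40, -28, 18, 43]


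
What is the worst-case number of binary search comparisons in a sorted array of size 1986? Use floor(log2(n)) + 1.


Binary search halves the search space each step.
Maximum comparisons = floor(log2(1986)) + 1
log2(1986) = 10.9556
floor(log2(1986)) = 10, so 10 + 1 = 11
Final answer: 11


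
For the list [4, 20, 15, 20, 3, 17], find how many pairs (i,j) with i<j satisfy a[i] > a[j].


For each element, count the later elements that are smaller than it:
  4 (index 0): smaller elements after it = [3] -> 1
  20 (index 1): smaller elements after it = [15, 3, 17] -> 3
  15 (index 2): smaller elements after it = [3] -> 1
  20 (index 3): smaller elements after it = [3, 17] -> 2
  3 (index 4): smaller elements after it = [] -> 0
Total inversions = 1 + 3 + 1 + 2 + 0 = 7
Final answer: 7


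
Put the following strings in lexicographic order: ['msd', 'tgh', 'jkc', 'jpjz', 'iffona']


Compare strings character by character (the first differing letter decides):
  'iffona' < 'jkc' since 'i' < 'j' at position 1
  'jkc' < 'jpjz' since 'k' < 'p' at position 2
  'jpjz' < 'msd' since 'j' < 'm' at position 1
  'msd' < 'tgh' since 'm' < 't' at position 1
Chaining these comparisons gives the alphabetical order.
Final answer: ['iffona', 'jkc', 'jpjz', 'msd', 'tgh']


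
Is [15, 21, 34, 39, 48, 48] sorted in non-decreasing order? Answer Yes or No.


Check consecutive pairs:
  15 <= 21? True
  21 <= 34? True
  34 <= 39? True
  39 <= 48? True
  48 <= 48? True
Every consecutive pair is in order, so the list is non-decreasing.
Final answer: Yes


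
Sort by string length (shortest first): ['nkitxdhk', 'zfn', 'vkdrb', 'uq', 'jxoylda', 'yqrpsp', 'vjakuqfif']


Compute lengths:
  'nkitxdhk' has length 8
  'zfn' has length 3
  'vkdrb' has length 5
  'uq' has length 2
  'jxoylda' has length 7
  'yqrpsp' has length 6
  'vjakuqfif' has length 9
Lengths in increasing order: 2 < 3 < 5 < 6 < 7 < 8 < 9
Listing the words in that order gives the answer.
Final answer: ['uq', 'zfn', 'vkdrb', 'yqrpsp', 'jxoylda', 'nkitxdhk', 'vjakuqfif']


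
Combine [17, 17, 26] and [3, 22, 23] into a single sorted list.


List A: [17, 17, 26]
List B: [3, 22, 23]
Repeatedly compare the front elements and take the smaller:
  17 vs 3 -> take 3
  17 vs 22 -> take 17
  17 vs 22 -> take 17
  26 vs 22 -> take 22
  26 vs 23 -> take 23
  B is exhausted; append the rest of A: [26]
Final answer: [3, 17, 17, 22, 23, 26]


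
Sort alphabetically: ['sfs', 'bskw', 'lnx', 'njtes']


Compare strings character by character (the first differing letter decides):
  'bskw' < 'lnx' since 'b' < 'l' at position 1
  'lnx' < 'njtes' since 'l' < 'n' at position 1
  'njtes' < 'sfs' since 'n' < 's' at position 1
Chaining these comparisons gives the alphabetical order.
Final answer: ['bskw', 'lnx', 'njtes', 'sfs']


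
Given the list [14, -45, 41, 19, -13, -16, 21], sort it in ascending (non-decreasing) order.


Original list: [14, -45, 41, 19, -13, -16, 21]
Repeatedly take the smallest remaining element:
  Remaining [14, -45, 41, 19, -13, -16, 21] -> smallest is -45
  Remaining [14, 41, 19, -13, -16, 21] -> smallest is -16
  Remaining [14, 41, 19, -13, 21] -> smallest is -13
  Remaining [14, 41, 19, 21] -> smallest is 14
  Remaining [41, 19, 21] -> smallest is 19
  Remaining [41, 21] -> smallest is 21
  Remaining [41] -> smallest is 41
Collecting the picks in order gives the sorted list.
Final answer: [-45, -16, -13, 14, 19, 21, 41]


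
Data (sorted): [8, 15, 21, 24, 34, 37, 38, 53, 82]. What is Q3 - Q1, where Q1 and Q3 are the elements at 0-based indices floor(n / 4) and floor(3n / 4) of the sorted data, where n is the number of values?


The data has n = 9 elements.
Q1 index = floor(9 / 4) = floor(2.25) = 2; Q3 index = floor(3 * 9 / 4) = floor(6.75) = 6
Q1 = element at index 2 = 21
Q3 = element at index 6 = 38
IQR = 38 - 21 = 17
Final answer: 17


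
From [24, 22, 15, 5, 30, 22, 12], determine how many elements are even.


Check each element:
  24 is even
  22 is even
  15 is odd
  5 is odd
  30 is even
  22 is even
  12 is even
Evens: [24, 22, 30, 22, 12]
Count of evens = 5
Final answer: 5


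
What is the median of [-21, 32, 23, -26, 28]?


First, sort the list: [-26, -21, 23, 28, 32]
The list has 5 elements (odd count).
The middle index is 2 (0-based), and the element there is 23.
Final answer: 23


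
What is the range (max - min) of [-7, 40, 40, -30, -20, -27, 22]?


Maximum value: 40
Minimum value: -30
Range = 40 - (-30) = 70
Final answer: 70


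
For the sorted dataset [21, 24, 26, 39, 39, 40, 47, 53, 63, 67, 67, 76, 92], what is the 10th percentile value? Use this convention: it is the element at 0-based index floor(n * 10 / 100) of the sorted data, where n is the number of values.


The dataset has n = 13 elements.
Index = floor(13 * 10 / 100) = floor(130 / 100) = floor(1.3) = 1
Counting from index 0 in the sorted data, the element at index 1 is 24.
Final answer: 24


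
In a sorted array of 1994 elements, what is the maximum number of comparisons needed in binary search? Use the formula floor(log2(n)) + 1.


Binary search halves the search space each step.
Maximum comparisons = floor(log2(1994)) + 1
log2(1994) = 10.9614
floor(log2(1994)) = 10, so 10 + 1 = 11
Final answer: 11
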